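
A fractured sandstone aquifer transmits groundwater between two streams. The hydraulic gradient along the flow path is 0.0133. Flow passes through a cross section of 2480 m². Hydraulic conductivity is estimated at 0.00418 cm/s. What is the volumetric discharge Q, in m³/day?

Convert K: 0.00418 cm/s × 864 = 3.612 m/day.
Hydraulic gradient i = 0.0133.
Darcy's law: Q = K · A · i = 3.612 × 2480 × 0.01330 = 119.1 m³/day.

119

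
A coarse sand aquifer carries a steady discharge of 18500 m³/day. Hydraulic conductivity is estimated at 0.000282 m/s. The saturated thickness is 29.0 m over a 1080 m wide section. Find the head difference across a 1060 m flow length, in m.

Convert K: 0.000282 m/s × 86400 = 24.36 m/day.
Cross-sectional area A = 1080 × 29.0 = 31320 m².
From Q = K·A·i, i = Q / (K·A) = 18500 / (24.36 × 31320) = 0.02424.
Head loss Δh = i · L = 0.02424 × 1060 = 25.70 m.

25.7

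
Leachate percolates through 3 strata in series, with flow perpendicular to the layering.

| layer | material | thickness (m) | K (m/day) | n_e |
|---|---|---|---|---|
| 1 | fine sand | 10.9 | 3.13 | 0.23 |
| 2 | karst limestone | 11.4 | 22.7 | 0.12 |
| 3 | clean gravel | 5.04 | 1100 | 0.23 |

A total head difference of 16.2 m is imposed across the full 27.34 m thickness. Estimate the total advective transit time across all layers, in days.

1.24

With flow normal to the layers, continuity requires the same specific discharge q through every layer.
Σ(b_i/K_i) = 10.9/3.13 + 11.4/22.7 + 5.04/1100 = 3.989 d.
q = Δh / Σ(b_i/K_i) = 16.2 / 3.989 = 4.061 m/day.
In each layer the seepage velocity is v_i = q/n_i, so the layer transit time is t_i = b_i·n_i / q:
  layer 1 (fine sand): t_1 = 10.9 × 0.23 / 4.061 = 0.6173 d
  layer 2 (karst limestone): t_2 = 11.4 × 0.12 / 4.061 = 0.3369 d
  layer 3 (clean gravel): t_3 = 5.04 × 0.23 / 4.061 = 0.2855 d
Total t = Σ t_i = 1.240 days.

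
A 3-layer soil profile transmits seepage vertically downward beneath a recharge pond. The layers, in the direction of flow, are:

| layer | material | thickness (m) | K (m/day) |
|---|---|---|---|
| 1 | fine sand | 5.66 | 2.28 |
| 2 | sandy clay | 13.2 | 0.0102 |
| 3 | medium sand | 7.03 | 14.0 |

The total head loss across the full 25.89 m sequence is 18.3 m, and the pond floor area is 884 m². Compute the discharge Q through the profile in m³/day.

Flow is perpendicular to layering, so the layers act in series and the equivalent K is the thickness-weighted harmonic mean.
Total thickness L = 5.66 + 13.2 + 7.03 = 25.89 m.
Σ(b_i/K_i) = 5.66/2.28 + 13.2/0.0102 + 7.03/14.0 = 1297 d.
K_eq = L / Σ(b_i/K_i) = 25.89 / 1297 = 0.01996 m/day.
Q = K_eq · A · (Δh/L) = 0.01996 × 884 × (18.3/25.89) = 12.47 m³/day.

12.5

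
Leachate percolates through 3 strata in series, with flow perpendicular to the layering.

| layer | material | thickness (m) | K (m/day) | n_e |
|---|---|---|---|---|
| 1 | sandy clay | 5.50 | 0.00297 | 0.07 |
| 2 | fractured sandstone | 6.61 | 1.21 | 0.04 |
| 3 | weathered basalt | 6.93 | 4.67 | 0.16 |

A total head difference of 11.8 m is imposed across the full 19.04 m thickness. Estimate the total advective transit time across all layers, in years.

0.758

With flow normal to the layers, continuity requires the same specific discharge q through every layer.
Σ(b_i/K_i) = 5.50/0.00297 + 6.61/1.21 + 6.93/4.67 = 1859 d.
q = Δh / Σ(b_i/K_i) = 11.8 / 1859 = 0.006348 m/day.
In each layer the seepage velocity is v_i = q/n_i, so the layer transit time is t_i = b_i·n_i / q:
  layer 1 (sandy clay): t_1 = 5.50 × 0.07 / 0.006348 = 60.65 d
  layer 2 (fractured sandstone): t_2 = 6.61 × 0.04 / 0.006348 = 41.65 d
  layer 3 (weathered basalt): t_3 = 6.93 × 0.16 / 0.006348 = 174.7 d
Total t = Σ t_i = 277.0 days = 0.7583 years.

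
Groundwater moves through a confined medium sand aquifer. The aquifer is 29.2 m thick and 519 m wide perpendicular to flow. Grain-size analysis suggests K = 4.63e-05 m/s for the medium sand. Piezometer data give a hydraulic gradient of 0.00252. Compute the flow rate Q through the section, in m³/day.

Convert K: 4.63e-05 m/s × 86400 = 4.000 m/day.
Cross-sectional area A = 519 × 29.2 = 15155 m².
Hydraulic gradient i = 0.00252.
Darcy's law: Q = K · A · i = 4.000 × 15155 × 0.002520 = 152.8 m³/day.

153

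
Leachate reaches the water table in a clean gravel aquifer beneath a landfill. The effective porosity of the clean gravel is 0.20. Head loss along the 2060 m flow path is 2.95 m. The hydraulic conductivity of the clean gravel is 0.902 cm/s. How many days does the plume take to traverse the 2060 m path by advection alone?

369

Convert K: 0.902 cm/s × 864 = 779.3 m/day.
Hydraulic gradient i = Δh / L = 2.95 / 2060 = 0.001432.
Darcy flux q = K · i = 779.3 × 0.001432 = 1.116 m/day.
Seepage velocity v = q / n_e = 1.116 / 0.20 = 5.580 m/day.
Travel time t = L / v = 2060 / 5.580 = 369.2 days.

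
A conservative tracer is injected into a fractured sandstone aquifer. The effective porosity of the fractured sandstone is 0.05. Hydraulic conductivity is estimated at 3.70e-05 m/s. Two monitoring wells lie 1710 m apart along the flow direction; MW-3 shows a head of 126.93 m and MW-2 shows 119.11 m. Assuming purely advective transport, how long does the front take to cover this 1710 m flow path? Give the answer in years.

16.0

Convert K: 3.70e-05 m/s × 86400 = 3.197 m/day.
Hydraulic gradient i = (126.93 − 119.11) / 1710 = 7.82 / 1710 = 0.004573.
Darcy flux q = K · i = 3.197 × 0.004573 = 0.01462 m/day.
Seepage velocity v = q / n_e = 0.01462 / 0.05 = 0.2924 m/day.
Travel time t = L / v = 1710 / 0.2924 = 5848 days = 16.01 years.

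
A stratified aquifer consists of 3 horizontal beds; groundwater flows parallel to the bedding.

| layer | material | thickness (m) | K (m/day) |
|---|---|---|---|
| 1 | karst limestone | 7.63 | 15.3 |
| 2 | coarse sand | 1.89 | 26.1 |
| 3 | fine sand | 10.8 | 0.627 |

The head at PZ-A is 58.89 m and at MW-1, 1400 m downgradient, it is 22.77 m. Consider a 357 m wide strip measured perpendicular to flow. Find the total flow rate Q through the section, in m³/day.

1590

Flow is parallel to layering, so each bed carries its own Darcy discharge and the transmissivities add.
Σ(K_i·b_i) = 15.3×7.63 + 26.1×1.89 + 0.627×10.8 = 172.8 m²/day.
Hydraulic gradient i = (58.89 − 22.77) / 1400 = 36.12 / 1400 = 0.02580.
Q = Σ(K_i·b_i) · W · i = 172.8 × 357 × 0.02580 = 1592 m³/day.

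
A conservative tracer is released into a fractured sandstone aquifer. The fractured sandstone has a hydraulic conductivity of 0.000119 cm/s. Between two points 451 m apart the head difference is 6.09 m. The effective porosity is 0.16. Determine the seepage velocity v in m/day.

0.00868

Convert K: 0.000119 cm/s × 864 = 0.1028 m/day.
Hydraulic gradient i = Δh / L = 6.09 / 451 = 0.01350.
Darcy flux q = K · i = 0.1028 × 0.01350 = 0.001388 m/day.
Seepage velocity v = q / n_e = 0.001388 / 0.16 = 0.008677 m/day.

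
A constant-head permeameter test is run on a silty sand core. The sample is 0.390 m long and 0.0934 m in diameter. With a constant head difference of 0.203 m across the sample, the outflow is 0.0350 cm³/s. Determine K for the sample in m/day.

Cross-sectional area A = π·(d/2)² = π × (0.0934/2)² = 0.006851 m².
Convert discharge: 0.0350 cm³/s = 3.500e-08 m³/s.
Darcy's law rearranged: K = Q·L / (A·Δh) = 3.500e-08 × 0.390 / (0.006851 × 0.203) = 9.814e-06 m/s = 0.8479 m/day.

0.848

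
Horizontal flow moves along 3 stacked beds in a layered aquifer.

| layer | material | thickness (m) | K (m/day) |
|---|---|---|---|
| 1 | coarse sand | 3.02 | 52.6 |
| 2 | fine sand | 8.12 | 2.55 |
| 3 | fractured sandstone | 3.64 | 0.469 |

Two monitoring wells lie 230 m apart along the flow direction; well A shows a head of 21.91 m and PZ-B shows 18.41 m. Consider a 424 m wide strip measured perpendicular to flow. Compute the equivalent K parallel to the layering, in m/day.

Flow is parallel to layering, so each bed carries its own Darcy discharge and the transmissivities add.
Σ(K_i·b_i) = 52.6×3.02 + 2.55×8.12 + 0.469×3.64 = 181.3 m²/day.
Total thickness b = 14.78 m, so K_eq = Σ(K_i·b_i)/b = 12.26 m/day.

12.3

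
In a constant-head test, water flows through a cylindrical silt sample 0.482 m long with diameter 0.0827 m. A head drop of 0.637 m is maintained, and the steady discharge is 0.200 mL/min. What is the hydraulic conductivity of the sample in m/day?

0.0406

Cross-sectional area A = π·(d/2)² = π × (0.0827/2)² = 0.005372 m².
Convert discharge: 0.200 mL/min = 3.333e-09 m³/s.
Darcy's law rearranged: K = Q·L / (A·Δh) = 3.333e-09 × 0.482 / (0.005372 × 0.637) = 4.696e-07 m/s = 0.04057 m/day.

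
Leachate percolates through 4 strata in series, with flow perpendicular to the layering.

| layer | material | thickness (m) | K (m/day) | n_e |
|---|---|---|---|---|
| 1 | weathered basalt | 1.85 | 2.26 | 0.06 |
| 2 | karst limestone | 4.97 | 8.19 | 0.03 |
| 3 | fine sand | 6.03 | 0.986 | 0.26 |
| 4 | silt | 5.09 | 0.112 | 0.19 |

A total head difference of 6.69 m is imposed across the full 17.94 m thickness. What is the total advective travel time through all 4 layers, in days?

With flow normal to the layers, continuity requires the same specific discharge q through every layer.
Σ(b_i/K_i) = 1.85/2.26 + 4.97/8.19 + 6.03/0.986 + 5.09/0.112 = 52.99 d.
q = Δh / Σ(b_i/K_i) = 6.69 / 52.99 = 0.1263 m/day.
In each layer the seepage velocity is v_i = q/n_i, so the layer transit time is t_i = b_i·n_i / q:
  layer 1 (weathered basalt): t_1 = 1.85 × 0.06 / 0.1263 = 0.8792 d
  layer 2 (karst limestone): t_2 = 4.97 × 0.03 / 0.1263 = 1.181 d
  layer 3 (fine sand): t_3 = 6.03 × 0.26 / 0.1263 = 12.42 d
  layer 4 (silt): t_4 = 5.09 × 0.19 / 0.1263 = 7.660 d
Total t = Σ t_i = 22.14 days.

22.1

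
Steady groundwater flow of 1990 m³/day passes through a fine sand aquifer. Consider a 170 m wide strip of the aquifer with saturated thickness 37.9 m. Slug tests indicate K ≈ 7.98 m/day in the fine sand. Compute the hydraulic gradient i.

0.0387

Cross-sectional area A = 170 × 37.9 = 6443 m².
From Q = K·A·i, i = Q / (K·A) = 1990 / (7.980 × 6443) = 0.03870.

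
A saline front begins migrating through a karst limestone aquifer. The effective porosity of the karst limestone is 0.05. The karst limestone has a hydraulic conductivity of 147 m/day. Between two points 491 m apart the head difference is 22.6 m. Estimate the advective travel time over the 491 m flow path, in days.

3.63

Hydraulic gradient i = Δh / L = 22.6 / 491 = 0.04603.
Darcy flux q = K · i = 147.0 × 0.04603 = 6.766 m/day.
Seepage velocity v = q / n_e = 6.766 / 0.05 = 135.3 m/day.
Travel time t = L / v = 491 / 135.3 = 3.628 days.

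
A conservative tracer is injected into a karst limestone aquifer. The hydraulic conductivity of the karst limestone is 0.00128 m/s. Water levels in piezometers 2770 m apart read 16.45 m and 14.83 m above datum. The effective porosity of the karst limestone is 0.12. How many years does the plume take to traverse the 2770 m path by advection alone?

14.1

Convert K: 0.00128 m/s × 86400 = 110.6 m/day.
Hydraulic gradient i = (16.45 − 14.83) / 2770 = 1.62 / 2770 = 0.0005848.
Darcy flux q = K · i = 110.6 × 0.0005848 = 0.06468 m/day.
Seepage velocity v = q / n_e = 0.06468 / 0.12 = 0.5390 m/day.
Travel time t = L / v = 2770 / 0.5390 = 5139 days = 14.07 years.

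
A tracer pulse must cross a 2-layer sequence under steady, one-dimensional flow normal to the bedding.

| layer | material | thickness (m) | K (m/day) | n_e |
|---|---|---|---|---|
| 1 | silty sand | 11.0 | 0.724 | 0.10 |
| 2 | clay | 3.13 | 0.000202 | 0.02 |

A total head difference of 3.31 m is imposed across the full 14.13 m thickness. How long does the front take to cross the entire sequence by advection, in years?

14.9

With flow normal to the layers, continuity requires the same specific discharge q through every layer.
Σ(b_i/K_i) = 11.0/0.724 + 3.13/0.000202 = 15510 d.
q = Δh / Σ(b_i/K_i) = 3.31 / 15510 = 0.0002134 m/day.
In each layer the seepage velocity is v_i = q/n_i, so the layer transit time is t_i = b_i·n_i / q:
  layer 1 (silty sand): t_1 = 11.0 × 0.10 / 0.0002134 = 5154 d
  layer 2 (clay): t_2 = 3.13 × 0.02 / 0.0002134 = 293.3 d
Total t = Σ t_i = 5448 days = 14.92 years.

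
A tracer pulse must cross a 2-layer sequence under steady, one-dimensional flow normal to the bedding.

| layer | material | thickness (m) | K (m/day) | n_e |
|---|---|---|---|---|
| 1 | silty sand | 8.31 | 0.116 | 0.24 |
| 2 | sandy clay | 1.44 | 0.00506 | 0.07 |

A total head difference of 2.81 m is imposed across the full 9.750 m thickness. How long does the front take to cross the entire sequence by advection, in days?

With flow normal to the layers, continuity requires the same specific discharge q through every layer.
Σ(b_i/K_i) = 8.31/0.116 + 1.44/0.00506 = 356.2 d.
q = Δh / Σ(b_i/K_i) = 2.81 / 356.2 = 0.007888 m/day.
In each layer the seepage velocity is v_i = q/n_i, so the layer transit time is t_i = b_i·n_i / q:
  layer 1 (silty sand): t_1 = 8.31 × 0.24 / 0.007888 = 252.8 d
  layer 2 (sandy clay): t_2 = 1.44 × 0.07 / 0.007888 = 12.78 d
Total t = Σ t_i = 265.6 days.

266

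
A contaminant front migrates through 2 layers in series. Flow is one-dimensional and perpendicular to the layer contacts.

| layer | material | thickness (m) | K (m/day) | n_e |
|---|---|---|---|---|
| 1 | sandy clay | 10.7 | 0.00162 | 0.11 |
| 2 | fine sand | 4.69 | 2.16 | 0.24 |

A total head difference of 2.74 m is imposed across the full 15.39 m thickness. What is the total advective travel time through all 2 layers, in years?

15.2

With flow normal to the layers, continuity requires the same specific discharge q through every layer.
Σ(b_i/K_i) = 10.7/0.00162 + 4.69/2.16 = 6607 d.
q = Δh / Σ(b_i/K_i) = 2.74 / 6607 = 0.0004147 m/day.
In each layer the seepage velocity is v_i = q/n_i, so the layer transit time is t_i = b_i·n_i / q:
  layer 1 (sandy clay): t_1 = 10.7 × 0.11 / 0.0004147 = 2838 d
  layer 2 (fine sand): t_2 = 4.69 × 0.24 / 0.0004147 = 2714 d
Total t = Σ t_i = 5552 days = 15.20 years.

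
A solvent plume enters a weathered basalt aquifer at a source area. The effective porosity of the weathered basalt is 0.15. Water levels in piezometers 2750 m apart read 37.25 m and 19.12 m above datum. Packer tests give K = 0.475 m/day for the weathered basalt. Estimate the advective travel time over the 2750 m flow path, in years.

Hydraulic gradient i = (37.25 − 19.12) / 2750 = 18.13 / 2750 = 0.006593.
Darcy flux q = K · i = 0.4750 × 0.006593 = 0.003132 m/day.
Seepage velocity v = q / n_e = 0.003132 / 0.15 = 0.02088 m/day.
Travel time t = L / v = 2750 / 0.02088 = 1.317e+05 days = 360.6 years.

361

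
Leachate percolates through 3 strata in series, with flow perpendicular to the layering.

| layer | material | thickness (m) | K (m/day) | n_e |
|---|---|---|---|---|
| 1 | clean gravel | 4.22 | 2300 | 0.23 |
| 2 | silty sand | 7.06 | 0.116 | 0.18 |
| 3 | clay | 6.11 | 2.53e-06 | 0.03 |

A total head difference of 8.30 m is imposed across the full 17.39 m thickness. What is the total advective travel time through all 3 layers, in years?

With flow normal to the layers, continuity requires the same specific discharge q through every layer.
Σ(b_i/K_i) = 4.22/2300 + 7.06/0.116 + 6.11/2.53e-06 = 2.415e+06 d.
q = Δh / Σ(b_i/K_i) = 8.30 / 2.415e+06 = 3.437e-06 m/day.
In each layer the seepage velocity is v_i = q/n_i, so the layer transit time is t_i = b_i·n_i / q:
  layer 1 (clean gravel): t_1 = 4.22 × 0.23 / 3.437e-06 = 2.824e+05 d
  layer 2 (silty sand): t_2 = 7.06 × 0.18 / 3.437e-06 = 3.698e+05 d
  layer 3 (clay): t_3 = 6.11 × 0.03 / 3.437e-06 = 53335 d
Total t = Σ t_i = 7.055e+05 days = 1932 years.

1930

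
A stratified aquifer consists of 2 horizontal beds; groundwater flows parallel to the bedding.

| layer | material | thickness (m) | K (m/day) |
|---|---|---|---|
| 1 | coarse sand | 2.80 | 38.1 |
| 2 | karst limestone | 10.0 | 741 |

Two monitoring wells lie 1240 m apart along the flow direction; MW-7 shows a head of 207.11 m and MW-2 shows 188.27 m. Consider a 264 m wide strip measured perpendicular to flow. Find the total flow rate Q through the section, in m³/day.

Flow is parallel to layering, so each bed carries its own Darcy discharge and the transmissivities add.
Σ(K_i·b_i) = 38.1×2.80 + 741×10.0 = 7517 m²/day.
Hydraulic gradient i = (207.11 − 188.27) / 1240 = 18.84 / 1240 = 0.01519.
Q = Σ(K_i·b_i) · W · i = 7517 × 264 × 0.01519 = 30150 m³/day.

30200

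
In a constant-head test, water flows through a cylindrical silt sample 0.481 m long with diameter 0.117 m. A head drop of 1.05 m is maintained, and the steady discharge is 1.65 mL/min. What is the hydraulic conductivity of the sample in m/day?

0.101

Cross-sectional area A = π·(d/2)² = π × (0.117/2)² = 0.01075 m².
Convert discharge: 1.65 mL/min = 2.750e-08 m³/s.
Darcy's law rearranged: K = Q·L / (A·Δh) = 2.750e-08 × 0.481 / (0.01075 × 1.05) = 1.172e-06 m/s = 0.1012 m/day.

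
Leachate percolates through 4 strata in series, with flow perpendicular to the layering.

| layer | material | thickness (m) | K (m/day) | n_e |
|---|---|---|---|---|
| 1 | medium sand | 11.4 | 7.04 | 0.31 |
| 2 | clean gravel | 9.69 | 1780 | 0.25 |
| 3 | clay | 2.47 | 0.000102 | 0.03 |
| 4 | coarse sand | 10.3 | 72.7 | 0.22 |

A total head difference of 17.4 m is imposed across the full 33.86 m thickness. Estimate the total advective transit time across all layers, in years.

31.6

With flow normal to the layers, continuity requires the same specific discharge q through every layer.
Σ(b_i/K_i) = 11.4/7.04 + 9.69/1780 + 2.47/0.000102 + 10.3/72.7 = 24217 d.
q = Δh / Σ(b_i/K_i) = 17.4 / 24217 = 0.0007185 m/day.
In each layer the seepage velocity is v_i = q/n_i, so the layer transit time is t_i = b_i·n_i / q:
  layer 1 (medium sand): t_1 = 11.4 × 0.31 / 0.0007185 = 4919 d
  layer 2 (clean gravel): t_2 = 9.69 × 0.25 / 0.0007185 = 3372 d
  layer 3 (clay): t_3 = 2.47 × 0.03 / 0.0007185 = 103.1 d
  layer 4 (coarse sand): t_4 = 10.3 × 0.22 / 0.0007185 = 3154 d
Total t = Σ t_i = 11547 days = 31.61 years.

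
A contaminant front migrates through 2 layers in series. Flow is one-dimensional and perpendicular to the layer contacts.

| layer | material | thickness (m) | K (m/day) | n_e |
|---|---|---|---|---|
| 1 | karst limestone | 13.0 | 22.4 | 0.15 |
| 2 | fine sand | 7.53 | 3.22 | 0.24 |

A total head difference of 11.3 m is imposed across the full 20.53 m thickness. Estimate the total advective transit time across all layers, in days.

0.971

With flow normal to the layers, continuity requires the same specific discharge q through every layer.
Σ(b_i/K_i) = 13.0/22.4 + 7.53/3.22 = 2.919 d.
q = Δh / Σ(b_i/K_i) = 11.3 / 2.919 = 3.871 m/day.
In each layer the seepage velocity is v_i = q/n_i, so the layer transit time is t_i = b_i·n_i / q:
  layer 1 (karst limestone): t_1 = 13.0 × 0.15 / 3.871 = 0.5037 d
  layer 2 (fine sand): t_2 = 7.53 × 0.24 / 3.871 = 0.4668 d
Total t = Σ t_i = 0.9705 days.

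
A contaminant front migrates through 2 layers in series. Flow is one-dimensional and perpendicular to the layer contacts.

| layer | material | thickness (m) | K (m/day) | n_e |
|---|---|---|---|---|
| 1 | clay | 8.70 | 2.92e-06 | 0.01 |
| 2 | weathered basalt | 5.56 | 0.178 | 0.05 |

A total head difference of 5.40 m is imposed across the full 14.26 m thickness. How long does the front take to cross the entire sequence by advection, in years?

551

With flow normal to the layers, continuity requires the same specific discharge q through every layer.
Σ(b_i/K_i) = 8.70/2.92e-06 + 5.56/0.178 = 2.979e+06 d.
q = Δh / Σ(b_i/K_i) = 5.40 / 2.979e+06 = 1.812e-06 m/day.
In each layer the seepage velocity is v_i = q/n_i, so the layer transit time is t_i = b_i·n_i / q:
  layer 1 (clay): t_1 = 8.70 × 0.01 / 1.812e-06 = 48003 d
  layer 2 (weathered basalt): t_2 = 5.56 × 0.05 / 1.812e-06 = 1.534e+05 d
Total t = Σ t_i = 2.014e+05 days = 551.4 years.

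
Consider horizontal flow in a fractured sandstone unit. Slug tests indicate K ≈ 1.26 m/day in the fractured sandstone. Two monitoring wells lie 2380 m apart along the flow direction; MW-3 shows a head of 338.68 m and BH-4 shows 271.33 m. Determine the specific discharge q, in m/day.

0.0357

Hydraulic gradient i = (338.68 − 271.33) / 2380 = 67.35 / 2380 = 0.02830.
Specific discharge q = K · i = 1.260 × 0.02830 = 0.03566 m/day.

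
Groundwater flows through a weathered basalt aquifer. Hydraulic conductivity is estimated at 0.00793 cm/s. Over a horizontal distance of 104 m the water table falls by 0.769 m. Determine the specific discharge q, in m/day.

Convert K: 0.00793 cm/s × 864 = 6.852 m/day.
Hydraulic gradient i = Δh / L = 0.769 / 104 = 0.007394.
Specific discharge q = K · i = 6.852 × 0.007394 = 0.05066 m/day.

0.0507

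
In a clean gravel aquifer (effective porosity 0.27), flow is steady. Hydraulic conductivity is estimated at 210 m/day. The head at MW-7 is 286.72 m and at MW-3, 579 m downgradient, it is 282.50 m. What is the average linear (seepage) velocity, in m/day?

5.67

Hydraulic gradient i = (286.72 − 282.50) / 579 = 4.22 / 579 = 0.007288.
Darcy flux q = K · i = 210.0 × 0.007288 = 1.531 m/day.
Seepage velocity v = q / n_e = 1.531 / 0.27 = 5.669 m/day.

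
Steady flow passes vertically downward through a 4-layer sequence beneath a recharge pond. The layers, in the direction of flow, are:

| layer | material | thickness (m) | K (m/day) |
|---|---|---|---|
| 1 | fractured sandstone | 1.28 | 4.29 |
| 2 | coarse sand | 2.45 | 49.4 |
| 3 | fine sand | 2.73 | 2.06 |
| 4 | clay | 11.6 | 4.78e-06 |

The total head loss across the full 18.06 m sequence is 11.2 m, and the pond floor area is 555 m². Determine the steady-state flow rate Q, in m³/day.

0.00256

Flow is perpendicular to layering, so the layers act in series and the equivalent K is the thickness-weighted harmonic mean.
Total thickness L = 1.28 + 2.45 + 2.73 + 11.6 = 18.06 m.
Σ(b_i/K_i) = 1.28/4.29 + 2.45/49.4 + 2.73/2.06 + 11.6/4.78e-06 = 2.427e+06 d.
K_eq = L / Σ(b_i/K_i) = 18.06 / 2.427e+06 = 7.442e-06 m/day.
Q = K_eq · A · (Δh/L) = 7.442e-06 × 555 × (11.2/18.06) = 0.002561 m³/day.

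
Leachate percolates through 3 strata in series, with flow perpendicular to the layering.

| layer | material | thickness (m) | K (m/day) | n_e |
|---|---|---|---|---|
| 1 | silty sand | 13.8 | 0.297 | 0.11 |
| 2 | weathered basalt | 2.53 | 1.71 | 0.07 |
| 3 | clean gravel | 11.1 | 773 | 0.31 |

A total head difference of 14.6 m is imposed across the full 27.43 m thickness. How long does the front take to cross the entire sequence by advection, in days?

With flow normal to the layers, continuity requires the same specific discharge q through every layer.
Σ(b_i/K_i) = 13.8/0.297 + 2.53/1.71 + 11.1/773 = 47.96 d.
q = Δh / Σ(b_i/K_i) = 14.6 / 47.96 = 0.3044 m/day.
In each layer the seepage velocity is v_i = q/n_i, so the layer transit time is t_i = b_i·n_i / q:
  layer 1 (silty sand): t_1 = 13.8 × 0.11 / 0.3044 = 4.986 d
  layer 2 (weathered basalt): t_2 = 2.53 × 0.07 / 0.3044 = 0.5817 d
  layer 3 (clean gravel): t_3 = 11.1 × 0.31 / 0.3044 = 11.30 d
Total t = Σ t_i = 16.87 days.

16.9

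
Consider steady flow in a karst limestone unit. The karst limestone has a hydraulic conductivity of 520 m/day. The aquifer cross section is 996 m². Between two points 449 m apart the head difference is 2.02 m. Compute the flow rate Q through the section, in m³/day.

Hydraulic gradient i = Δh / L = 2.02 / 449 = 0.004499.
Darcy's law: Q = K · A · i = 520.0 × 996.0 × 0.004499 = 2330 m³/day.

2330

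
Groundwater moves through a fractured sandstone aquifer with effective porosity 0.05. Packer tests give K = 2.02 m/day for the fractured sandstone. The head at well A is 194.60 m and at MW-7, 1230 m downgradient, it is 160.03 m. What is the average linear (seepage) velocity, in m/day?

1.14

Hydraulic gradient i = (194.60 − 160.03) / 1230 = 34.57 / 1230 = 0.02811.
Darcy flux q = K · i = 2.020 × 0.02811 = 0.05677 m/day.
Seepage velocity v = q / n_e = 0.05677 / 0.05 = 1.135 m/day.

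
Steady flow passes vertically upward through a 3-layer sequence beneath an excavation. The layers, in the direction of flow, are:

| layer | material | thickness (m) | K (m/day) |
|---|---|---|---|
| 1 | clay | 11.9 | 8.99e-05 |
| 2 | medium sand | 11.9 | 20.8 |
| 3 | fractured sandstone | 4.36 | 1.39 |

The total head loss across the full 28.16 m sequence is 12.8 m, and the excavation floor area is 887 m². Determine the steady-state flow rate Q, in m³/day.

0.0858

Flow is perpendicular to layering, so the layers act in series and the equivalent K is the thickness-weighted harmonic mean.
Total thickness L = 11.9 + 11.9 + 4.36 = 28.16 m.
Σ(b_i/K_i) = 11.9/8.99e-05 + 11.9/20.8 + 4.36/1.39 = 1.324e+05 d.
K_eq = L / Σ(b_i/K_i) = 28.16 / 1.324e+05 = 0.0002127 m/day.
Q = K_eq · A · (Δh/L) = 0.0002127 × 887 × (12.8/28.16) = 0.08577 m³/day.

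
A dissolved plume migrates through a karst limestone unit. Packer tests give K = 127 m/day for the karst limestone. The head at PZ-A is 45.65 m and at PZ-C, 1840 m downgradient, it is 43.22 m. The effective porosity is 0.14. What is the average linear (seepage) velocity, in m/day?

Hydraulic gradient i = (45.65 − 43.22) / 1840 = 2.43 / 1840 = 0.001321.
Darcy flux q = K · i = 127.0 × 0.001321 = 0.1677 m/day.
Seepage velocity v = q / n_e = 0.1677 / 0.14 = 1.198 m/day.

1.20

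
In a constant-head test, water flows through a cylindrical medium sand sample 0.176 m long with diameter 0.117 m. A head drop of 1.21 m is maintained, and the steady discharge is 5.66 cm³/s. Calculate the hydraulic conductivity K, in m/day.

6.62

Cross-sectional area A = π·(d/2)² = π × (0.117/2)² = 0.01075 m².
Convert discharge: 5.66 cm³/s = 5.660e-06 m³/s.
Darcy's law rearranged: K = Q·L / (A·Δh) = 5.660e-06 × 0.176 / (0.01075 × 1.21) = 7.657e-05 m/s = 6.616 m/day.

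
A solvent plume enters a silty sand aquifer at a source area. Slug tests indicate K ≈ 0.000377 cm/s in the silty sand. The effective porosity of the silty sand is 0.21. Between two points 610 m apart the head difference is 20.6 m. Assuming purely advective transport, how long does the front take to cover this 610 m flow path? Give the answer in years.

Convert K: 0.000377 cm/s × 864 = 0.3257 m/day.
Hydraulic gradient i = Δh / L = 20.6 / 610 = 0.03377.
Darcy flux q = K · i = 0.3257 × 0.03377 = 0.01100 m/day.
Seepage velocity v = q / n_e = 0.01100 / 0.21 = 0.05238 m/day.
Travel time t = L / v = 610 / 0.05238 = 11645 days = 31.88 years.

31.9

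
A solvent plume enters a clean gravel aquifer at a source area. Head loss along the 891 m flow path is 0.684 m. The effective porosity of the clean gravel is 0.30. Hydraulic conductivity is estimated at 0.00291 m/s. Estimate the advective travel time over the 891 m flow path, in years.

3.79

Convert K: 0.00291 m/s × 86400 = 251.4 m/day.
Hydraulic gradient i = Δh / L = 0.684 / 891 = 0.0007677.
Darcy flux q = K · i = 251.4 × 0.0007677 = 0.1930 m/day.
Seepage velocity v = q / n_e = 0.1930 / 0.30 = 0.6434 m/day.
Travel time t = L / v = 891 / 0.6434 = 1385 days = 3.792 years.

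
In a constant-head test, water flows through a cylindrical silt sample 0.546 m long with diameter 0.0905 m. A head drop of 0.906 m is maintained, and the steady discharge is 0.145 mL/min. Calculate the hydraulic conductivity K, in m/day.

0.0196

Cross-sectional area A = π·(d/2)² = π × (0.0905/2)² = 0.006433 m².
Convert discharge: 0.145 mL/min = 2.417e-09 m³/s.
Darcy's law rearranged: K = Q·L / (A·Δh) = 2.417e-09 × 0.546 / (0.006433 × 0.906) = 2.264e-07 m/s = 0.01956 m/day.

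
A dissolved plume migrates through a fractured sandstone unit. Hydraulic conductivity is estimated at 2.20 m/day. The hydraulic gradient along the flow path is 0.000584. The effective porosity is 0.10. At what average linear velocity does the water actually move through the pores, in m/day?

0.0128

Hydraulic gradient i = 0.000584.
Darcy flux q = K · i = 2.200 × 0.0005840 = 0.001285 m/day.
Seepage velocity v = q / n_e = 0.001285 / 0.10 = 0.01285 m/day.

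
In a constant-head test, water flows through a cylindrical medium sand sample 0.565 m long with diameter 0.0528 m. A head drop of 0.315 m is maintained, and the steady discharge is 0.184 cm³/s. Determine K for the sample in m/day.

13.0

Cross-sectional area A = π·(d/2)² = π × (0.0528/2)² = 0.002190 m².
Convert discharge: 0.184 cm³/s = 1.840e-07 m³/s.
Darcy's law rearranged: K = Q·L / (A·Δh) = 1.840e-07 × 0.565 / (0.002190 × 0.315) = 0.0001507 m/s = 13.02 m/day.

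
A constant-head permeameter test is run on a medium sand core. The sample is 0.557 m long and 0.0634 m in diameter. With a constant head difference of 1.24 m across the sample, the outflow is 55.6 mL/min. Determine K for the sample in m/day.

Cross-sectional area A = π·(d/2)² = π × (0.0634/2)² = 0.003157 m².
Convert discharge: 55.6 mL/min = 9.267e-07 m³/s.
Darcy's law rearranged: K = Q·L / (A·Δh) = 9.267e-07 × 0.557 / (0.003157 × 1.24) = 0.0001319 m/s = 11.39 m/day.

11.4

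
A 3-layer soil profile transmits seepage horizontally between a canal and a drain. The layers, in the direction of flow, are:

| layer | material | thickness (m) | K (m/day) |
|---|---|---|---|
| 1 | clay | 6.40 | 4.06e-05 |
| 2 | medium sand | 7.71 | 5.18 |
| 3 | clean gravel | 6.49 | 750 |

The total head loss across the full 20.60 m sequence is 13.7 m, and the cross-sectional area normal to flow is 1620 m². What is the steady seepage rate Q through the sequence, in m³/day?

Flow is perpendicular to layering, so the layers act in series and the equivalent K is the thickness-weighted harmonic mean.
Total thickness L = 6.40 + 7.71 + 6.49 = 20.60 m.
Σ(b_i/K_i) = 6.40/4.06e-05 + 7.71/5.18 + 6.49/750 = 1.576e+05 d.
K_eq = L / Σ(b_i/K_i) = 20.60 / 1.576e+05 = 0.0001307 m/day.
Q = K_eq · A · (Δh/L) = 0.0001307 × 1620 × (13.7/20.60) = 0.1408 m³/day.

0.141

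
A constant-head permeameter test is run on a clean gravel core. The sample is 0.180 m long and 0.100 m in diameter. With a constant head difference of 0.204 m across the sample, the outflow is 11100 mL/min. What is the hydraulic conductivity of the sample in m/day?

1800

Cross-sectional area A = π·(d/2)² = π × (0.100/2)² = 0.007854 m².
Convert discharge: 11100 mL/min = 0.0001850 m³/s.
Darcy's law rearranged: K = Q·L / (A·Δh) = 0.0001850 × 0.180 / (0.007854 × 0.204) = 0.02078 m/s = 1796 m/day.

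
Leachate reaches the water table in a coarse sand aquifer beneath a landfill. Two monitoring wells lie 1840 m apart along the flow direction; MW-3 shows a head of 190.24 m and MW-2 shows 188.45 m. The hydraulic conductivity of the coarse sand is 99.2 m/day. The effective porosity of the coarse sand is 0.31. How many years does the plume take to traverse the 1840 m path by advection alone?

Hydraulic gradient i = (190.24 − 188.45) / 1840 = 1.79 / 1840 = 0.0009728.
Darcy flux q = K · i = 99.20 × 0.0009728 = 0.09650 m/day.
Seepage velocity v = q / n_e = 0.09650 / 0.31 = 0.3113 m/day.
Travel time t = L / v = 1840 / 0.3113 = 5911 days = 16.18 years.

16.2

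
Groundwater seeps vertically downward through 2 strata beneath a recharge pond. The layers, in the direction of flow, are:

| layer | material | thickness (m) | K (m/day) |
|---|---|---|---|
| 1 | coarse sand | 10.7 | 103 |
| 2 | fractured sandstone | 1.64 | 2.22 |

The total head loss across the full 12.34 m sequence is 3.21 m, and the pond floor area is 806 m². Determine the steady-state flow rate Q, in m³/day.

Flow is perpendicular to layering, so the layers act in series and the equivalent K is the thickness-weighted harmonic mean.
Total thickness L = 10.7 + 1.64 = 12.34 m.
Σ(b_i/K_i) = 10.7/103 + 1.64/2.22 = 0.8426 d.
K_eq = L / Σ(b_i/K_i) = 12.34 / 0.8426 = 14.64 m/day.
Q = K_eq · A · (Δh/L) = 14.64 × 806 × (3.21/12.34) = 3070 m³/day.

3070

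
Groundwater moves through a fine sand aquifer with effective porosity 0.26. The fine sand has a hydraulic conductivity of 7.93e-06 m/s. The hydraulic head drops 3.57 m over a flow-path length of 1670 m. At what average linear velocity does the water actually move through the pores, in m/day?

0.00563

Convert K: 7.93e-06 m/s × 86400 = 0.6852 m/day.
Hydraulic gradient i = Δh / L = 3.57 / 1670 = 0.002138.
Darcy flux q = K · i = 0.6852 × 0.002138 = 0.001465 m/day.
Seepage velocity v = q / n_e = 0.001465 / 0.26 = 0.005633 m/day.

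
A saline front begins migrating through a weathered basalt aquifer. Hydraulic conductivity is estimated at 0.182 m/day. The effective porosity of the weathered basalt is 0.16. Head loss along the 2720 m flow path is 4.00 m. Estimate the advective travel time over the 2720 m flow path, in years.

Hydraulic gradient i = Δh / L = 4.00 / 2720 = 0.001471.
Darcy flux q = K · i = 0.1820 × 0.001471 = 0.0002676 m/day.
Seepage velocity v = q / n_e = 0.0002676 / 0.16 = 0.001673 m/day.
Travel time t = L / v = 2720 / 0.001673 = 1.626e+06 days = 4452 years.

4450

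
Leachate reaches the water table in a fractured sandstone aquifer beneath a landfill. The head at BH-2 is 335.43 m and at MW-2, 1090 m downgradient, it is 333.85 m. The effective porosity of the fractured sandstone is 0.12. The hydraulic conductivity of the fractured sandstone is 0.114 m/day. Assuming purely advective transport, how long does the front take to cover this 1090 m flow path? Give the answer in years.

Hydraulic gradient i = (335.43 − 333.85) / 1090 = 1.58 / 1090 = 0.001450.
Darcy flux q = K · i = 0.1140 × 0.001450 = 0.0001652 m/day.
Seepage velocity v = q / n_e = 0.0001652 / 0.12 = 0.001377 m/day.
Travel time t = L / v = 1090 / 0.001377 = 7.915e+05 days = 2167 years.

2170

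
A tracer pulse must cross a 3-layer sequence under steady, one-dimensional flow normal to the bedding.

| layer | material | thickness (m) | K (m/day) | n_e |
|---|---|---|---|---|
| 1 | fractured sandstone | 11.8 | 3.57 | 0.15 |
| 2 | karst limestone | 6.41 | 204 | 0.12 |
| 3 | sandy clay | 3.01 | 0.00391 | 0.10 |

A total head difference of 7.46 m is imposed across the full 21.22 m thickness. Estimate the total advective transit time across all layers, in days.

294

With flow normal to the layers, continuity requires the same specific discharge q through every layer.
Σ(b_i/K_i) = 11.8/3.57 + 6.41/204 + 3.01/0.00391 = 773.2 d.
q = Δh / Σ(b_i/K_i) = 7.46 / 773.2 = 0.009649 m/day.
In each layer the seepage velocity is v_i = q/n_i, so the layer transit time is t_i = b_i·n_i / q:
  layer 1 (fractured sandstone): t_1 = 11.8 × 0.15 / 0.009649 = 183.4 d
  layer 2 (karst limestone): t_2 = 6.41 × 0.12 / 0.009649 = 79.72 d
  layer 3 (sandy clay): t_3 = 3.01 × 0.10 / 0.009649 = 31.20 d
Total t = Σ t_i = 294.4 days.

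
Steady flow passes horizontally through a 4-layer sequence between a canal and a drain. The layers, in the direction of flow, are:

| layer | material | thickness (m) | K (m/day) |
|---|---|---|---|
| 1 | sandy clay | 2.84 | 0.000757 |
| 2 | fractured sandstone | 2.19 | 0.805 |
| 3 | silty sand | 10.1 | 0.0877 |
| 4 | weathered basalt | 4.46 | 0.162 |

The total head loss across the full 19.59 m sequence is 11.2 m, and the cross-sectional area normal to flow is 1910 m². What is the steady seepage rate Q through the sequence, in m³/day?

5.49

Flow is perpendicular to layering, so the layers act in series and the equivalent K is the thickness-weighted harmonic mean.
Total thickness L = 2.84 + 2.19 + 10.1 + 4.46 = 19.59 m.
Σ(b_i/K_i) = 2.84/0.000757 + 2.19/0.805 + 10.1/0.0877 + 4.46/0.162 = 3897 d.
K_eq = L / Σ(b_i/K_i) = 19.59 / 3897 = 0.005027 m/day.
Q = K_eq · A · (Δh/L) = 0.005027 × 1910 × (11.2/19.59) = 5.489 m³/day.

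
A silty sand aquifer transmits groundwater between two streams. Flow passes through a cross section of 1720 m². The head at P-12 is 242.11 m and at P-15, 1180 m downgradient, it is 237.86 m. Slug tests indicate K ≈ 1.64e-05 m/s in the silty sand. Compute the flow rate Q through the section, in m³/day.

8.78

Convert K: 1.64e-05 m/s × 86400 = 1.417 m/day.
Hydraulic gradient i = (242.11 − 237.86) / 1180 = 4.25 / 1180 = 0.003602.
Darcy's law: Q = K · A · i = 1.417 × 1720 × 0.003602 = 8.778 m³/day.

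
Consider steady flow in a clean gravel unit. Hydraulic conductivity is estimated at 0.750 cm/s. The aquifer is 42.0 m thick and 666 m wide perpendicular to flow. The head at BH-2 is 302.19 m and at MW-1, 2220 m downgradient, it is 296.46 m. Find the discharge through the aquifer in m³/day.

Convert K: 0.750 cm/s × 864 = 648.0 m/day.
Cross-sectional area A = 666 × 42.0 = 27972 m².
Hydraulic gradient i = (302.19 − 296.46) / 2220 = 5.73 / 2220 = 0.002581.
Darcy's law: Q = K · A · i = 648.0 × 27972 × 0.002581 = 46784 m³/day.

46800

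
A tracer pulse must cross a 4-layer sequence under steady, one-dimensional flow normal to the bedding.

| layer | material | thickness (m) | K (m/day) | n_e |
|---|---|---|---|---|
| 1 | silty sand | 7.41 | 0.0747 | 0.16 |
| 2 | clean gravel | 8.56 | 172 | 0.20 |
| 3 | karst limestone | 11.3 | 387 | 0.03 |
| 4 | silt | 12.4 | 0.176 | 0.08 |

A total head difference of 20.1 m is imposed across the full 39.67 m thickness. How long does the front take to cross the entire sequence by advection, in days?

35.7

With flow normal to the layers, continuity requires the same specific discharge q through every layer.
Σ(b_i/K_i) = 7.41/0.0747 + 8.56/172 + 11.3/387 + 12.4/0.176 = 169.7 d.
q = Δh / Σ(b_i/K_i) = 20.1 / 169.7 = 0.1184 m/day.
In each layer the seepage velocity is v_i = q/n_i, so the layer transit time is t_i = b_i·n_i / q:
  layer 1 (silty sand): t_1 = 7.41 × 0.16 / 0.1184 = 10.01 d
  layer 2 (clean gravel): t_2 = 8.56 × 0.20 / 0.1184 = 14.46 d
  layer 3 (karst limestone): t_3 = 11.3 × 0.03 / 0.1184 = 2.863 d
  layer 4 (silt): t_4 = 12.4 × 0.08 / 0.1184 = 8.377 d
Total t = Σ t_i = 35.71 days.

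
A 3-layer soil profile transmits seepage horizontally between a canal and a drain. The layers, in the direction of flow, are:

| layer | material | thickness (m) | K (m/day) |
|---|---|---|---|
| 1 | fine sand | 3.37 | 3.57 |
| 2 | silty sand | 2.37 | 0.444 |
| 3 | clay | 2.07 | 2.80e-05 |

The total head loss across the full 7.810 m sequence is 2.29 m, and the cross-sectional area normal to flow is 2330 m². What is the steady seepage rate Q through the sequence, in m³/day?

Flow is perpendicular to layering, so the layers act in series and the equivalent K is the thickness-weighted harmonic mean.
Total thickness L = 3.37 + 2.37 + 2.07 = 7.810 m.
Σ(b_i/K_i) = 3.37/3.57 + 2.37/0.444 + 2.07/2.80e-05 = 73935 d.
K_eq = L / Σ(b_i/K_i) = 7.810 / 73935 = 0.0001056 m/day.
Q = K_eq · A · (Δh/L) = 0.0001056 × 2330 × (2.29/7.810) = 0.07217 m³/day.

0.0722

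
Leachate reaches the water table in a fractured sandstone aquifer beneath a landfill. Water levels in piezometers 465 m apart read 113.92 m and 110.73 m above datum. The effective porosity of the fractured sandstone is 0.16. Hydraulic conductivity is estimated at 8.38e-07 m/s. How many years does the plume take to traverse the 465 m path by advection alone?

Convert K: 8.38e-07 m/s × 86400 = 0.07240 m/day.
Hydraulic gradient i = (113.92 − 110.73) / 465 = 3.19 / 465 = 0.006860.
Darcy flux q = K · i = 0.07240 × 0.006860 = 0.0004967 m/day.
Seepage velocity v = q / n_e = 0.0004967 / 0.16 = 0.003104 m/day.
Travel time t = L / v = 465 / 0.003104 = 1.498e+05 days = 410.1 years.

410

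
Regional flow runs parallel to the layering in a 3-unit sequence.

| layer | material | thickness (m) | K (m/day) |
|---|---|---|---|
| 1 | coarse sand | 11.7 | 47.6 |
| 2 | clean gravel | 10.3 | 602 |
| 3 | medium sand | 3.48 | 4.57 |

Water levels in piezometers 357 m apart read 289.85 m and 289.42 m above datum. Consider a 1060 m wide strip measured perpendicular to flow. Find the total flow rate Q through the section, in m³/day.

8650

Flow is parallel to layering, so each bed carries its own Darcy discharge and the transmissivities add.
Σ(K_i·b_i) = 47.6×11.7 + 602×10.3 + 4.57×3.48 = 6773 m²/day.
Hydraulic gradient i = (289.85 − 289.42) / 357 = 0.43 / 357 = 0.001204.
Q = Σ(K_i·b_i) · W · i = 6773 × 1060 × 0.001204 = 8648 m³/day.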